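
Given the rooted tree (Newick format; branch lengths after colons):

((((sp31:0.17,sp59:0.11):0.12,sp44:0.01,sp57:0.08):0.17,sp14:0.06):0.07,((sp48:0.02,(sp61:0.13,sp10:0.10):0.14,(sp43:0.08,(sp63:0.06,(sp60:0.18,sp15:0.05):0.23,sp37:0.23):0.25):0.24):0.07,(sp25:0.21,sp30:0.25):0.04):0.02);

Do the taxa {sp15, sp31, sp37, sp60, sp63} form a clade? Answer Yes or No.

No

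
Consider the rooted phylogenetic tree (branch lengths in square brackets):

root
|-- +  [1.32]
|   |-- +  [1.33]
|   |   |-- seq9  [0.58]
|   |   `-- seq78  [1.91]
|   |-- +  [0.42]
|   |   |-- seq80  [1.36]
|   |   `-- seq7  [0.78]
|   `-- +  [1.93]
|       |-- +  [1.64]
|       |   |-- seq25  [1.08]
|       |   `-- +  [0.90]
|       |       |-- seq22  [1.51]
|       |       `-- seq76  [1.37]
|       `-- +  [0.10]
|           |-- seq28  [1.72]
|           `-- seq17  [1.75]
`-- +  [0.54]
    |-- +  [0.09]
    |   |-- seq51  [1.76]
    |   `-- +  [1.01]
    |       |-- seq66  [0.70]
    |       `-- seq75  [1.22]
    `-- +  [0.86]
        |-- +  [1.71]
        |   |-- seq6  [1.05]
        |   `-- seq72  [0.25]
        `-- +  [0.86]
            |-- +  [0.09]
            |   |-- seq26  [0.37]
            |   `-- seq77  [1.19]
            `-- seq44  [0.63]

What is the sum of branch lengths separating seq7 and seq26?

5.24

The path runs seq7 → … → MRCA → … → seq26; the MRCA is the root of the tree.
Branch lengths along that path: 0.78 + 0.42 + 1.32 + 0.54 + 0.86 + 0.86 + 0.09 + 0.37 = 5.24.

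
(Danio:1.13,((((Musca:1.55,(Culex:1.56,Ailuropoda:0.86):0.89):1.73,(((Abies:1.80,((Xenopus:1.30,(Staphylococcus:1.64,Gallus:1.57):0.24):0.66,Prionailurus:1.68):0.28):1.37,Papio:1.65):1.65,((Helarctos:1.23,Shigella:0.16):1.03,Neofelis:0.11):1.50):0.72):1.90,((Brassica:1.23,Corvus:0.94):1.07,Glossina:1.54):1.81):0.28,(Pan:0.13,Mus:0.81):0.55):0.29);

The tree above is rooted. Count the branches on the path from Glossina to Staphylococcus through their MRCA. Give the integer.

The MRCA of Glossina and Staphylococcus is the node subtending (((Musca,(Culex,Ailuropoda)),(((Abies,((Xenopus,(Staphylococcus,Gallus)),Prionailurus)),Papio),((Helarctos,Shigella),Neofelis))),((Brassica,Corvus),Glossina)).
From Glossina up to that node: 2 branches. From Staphylococcus up to the same node: 8 branches. Total: 2 + 8 = 10.

10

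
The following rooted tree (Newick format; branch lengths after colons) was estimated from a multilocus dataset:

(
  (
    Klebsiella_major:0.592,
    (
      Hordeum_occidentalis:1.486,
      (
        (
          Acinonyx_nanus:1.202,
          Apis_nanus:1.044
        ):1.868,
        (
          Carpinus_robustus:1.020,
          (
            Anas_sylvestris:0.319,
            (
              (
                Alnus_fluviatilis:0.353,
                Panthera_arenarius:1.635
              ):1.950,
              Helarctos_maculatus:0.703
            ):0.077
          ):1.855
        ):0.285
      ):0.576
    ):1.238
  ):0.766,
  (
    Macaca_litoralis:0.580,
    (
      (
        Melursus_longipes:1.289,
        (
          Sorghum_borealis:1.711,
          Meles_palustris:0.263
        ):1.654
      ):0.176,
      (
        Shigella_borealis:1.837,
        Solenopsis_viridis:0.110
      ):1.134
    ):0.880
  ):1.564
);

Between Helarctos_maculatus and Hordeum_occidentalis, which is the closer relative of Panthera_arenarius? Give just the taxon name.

The MRCA of Panthera_arenarius and Helarctos_maculatus subtends ((Alnus_fluviatilis,Panthera_arenarius),Helarctos_maculatus) (3 taxa).
The MRCA of Panthera_arenarius and Hordeum_occidentalis subtends (Hordeum_occidentalis,((Acinonyx_nanus,Apis_nanus),(Carpinus_robustus,(Anas_sylvestris,((Alnus_fluviatilis,Panthera_arenarius),Helarctos_maculatus))))) (8 taxa).
The first is nested inside the second, so Panthera_arenarius shares a more recent common ancestor with Helarctos_maculatus.

Helarctos_maculatus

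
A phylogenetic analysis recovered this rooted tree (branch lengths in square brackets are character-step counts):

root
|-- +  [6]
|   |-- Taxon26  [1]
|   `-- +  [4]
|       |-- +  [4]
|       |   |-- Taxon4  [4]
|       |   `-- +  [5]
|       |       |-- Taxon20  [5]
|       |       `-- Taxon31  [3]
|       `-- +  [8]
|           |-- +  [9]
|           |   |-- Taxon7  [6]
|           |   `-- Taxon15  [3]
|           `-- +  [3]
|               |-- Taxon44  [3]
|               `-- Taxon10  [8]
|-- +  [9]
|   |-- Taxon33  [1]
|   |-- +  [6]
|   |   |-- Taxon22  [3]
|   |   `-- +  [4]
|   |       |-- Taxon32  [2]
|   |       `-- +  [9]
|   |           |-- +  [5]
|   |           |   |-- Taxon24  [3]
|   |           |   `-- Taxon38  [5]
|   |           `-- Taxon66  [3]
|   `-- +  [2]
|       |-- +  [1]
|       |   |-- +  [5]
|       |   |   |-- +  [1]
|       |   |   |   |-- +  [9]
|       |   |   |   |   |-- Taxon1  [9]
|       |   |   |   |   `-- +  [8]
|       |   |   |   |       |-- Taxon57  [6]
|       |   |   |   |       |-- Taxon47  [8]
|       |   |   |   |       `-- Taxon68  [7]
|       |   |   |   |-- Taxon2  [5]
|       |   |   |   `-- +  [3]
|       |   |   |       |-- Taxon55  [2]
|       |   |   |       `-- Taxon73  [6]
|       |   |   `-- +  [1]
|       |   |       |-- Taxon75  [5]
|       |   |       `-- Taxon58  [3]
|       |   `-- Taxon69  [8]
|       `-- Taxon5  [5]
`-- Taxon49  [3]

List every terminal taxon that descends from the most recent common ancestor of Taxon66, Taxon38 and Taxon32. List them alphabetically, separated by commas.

Taxon24, Taxon32, Taxon38, Taxon66

Tracing Taxon66: it sits inside ((Taxon24,Taxon38),Taxon66).
Tracing Taxon38: it sits inside (Taxon24,Taxon38).
Tracing Taxon32: it sits inside (Taxon32,((Taxon24,Taxon38),Taxon66)).
The smallest clade enclosing all 3 is (Taxon32,((Taxon24,Taxon38),Taxon66)); the answer is its 4 terminal taxa in alphabetical order.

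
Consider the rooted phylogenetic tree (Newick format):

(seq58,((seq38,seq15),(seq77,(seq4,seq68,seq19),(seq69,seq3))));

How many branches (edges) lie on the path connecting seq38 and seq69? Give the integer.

The MRCA of seq38 and seq69 is the node subtending ((seq38,seq15),(seq77,(seq4,seq68,seq19),(seq69,seq3))).
From seq38 up to that node: 2 branches. From seq69 up to the same node: 3 branches. Total: 2 + 3 = 5.

5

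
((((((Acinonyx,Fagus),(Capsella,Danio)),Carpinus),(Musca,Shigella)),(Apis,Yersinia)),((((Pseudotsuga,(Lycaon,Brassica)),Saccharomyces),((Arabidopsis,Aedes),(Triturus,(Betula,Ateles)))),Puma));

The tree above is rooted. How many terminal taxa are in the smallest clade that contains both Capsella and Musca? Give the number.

7

The MRCA of Capsella and Musca is the node subtending ((((Acinonyx,Fagus),(Capsella,Danio)),Carpinus),(Musca,Shigella)).
That clade contains 7 terminal taxa: Acinonyx, Capsella, Carpinus, Danio, Fagus, Musca, Shigella.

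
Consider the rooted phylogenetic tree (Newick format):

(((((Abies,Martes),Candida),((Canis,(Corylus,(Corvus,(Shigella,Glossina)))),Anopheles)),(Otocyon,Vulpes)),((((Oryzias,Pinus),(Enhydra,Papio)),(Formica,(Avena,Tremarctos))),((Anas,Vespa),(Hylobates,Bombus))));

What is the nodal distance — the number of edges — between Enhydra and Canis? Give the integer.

10

The MRCA of Enhydra and Canis is the root of the tree.
From Enhydra up to that node: 5 branches. From Canis up to the same node: 5 branches. Total: 5 + 5 = 10.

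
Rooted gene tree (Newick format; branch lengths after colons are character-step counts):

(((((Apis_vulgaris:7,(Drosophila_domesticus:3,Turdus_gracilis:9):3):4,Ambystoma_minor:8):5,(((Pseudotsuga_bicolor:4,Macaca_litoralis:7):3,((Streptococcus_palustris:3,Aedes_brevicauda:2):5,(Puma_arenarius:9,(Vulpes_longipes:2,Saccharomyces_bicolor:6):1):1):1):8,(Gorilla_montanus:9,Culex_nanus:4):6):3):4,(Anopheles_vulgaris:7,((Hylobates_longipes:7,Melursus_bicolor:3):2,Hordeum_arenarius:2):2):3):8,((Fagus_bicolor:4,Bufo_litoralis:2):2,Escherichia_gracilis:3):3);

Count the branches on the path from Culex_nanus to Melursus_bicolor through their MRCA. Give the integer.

The MRCA of Culex_nanus and Melursus_bicolor is the node subtending ((((Apis_vulgaris,(Drosophila_domesticus,Turdus_gracilis)),Ambystoma_minor),(((Pseudotsuga_bicolor,Macaca_litoralis),((Streptococcus_palustris,Aedes_brevicauda),(Puma_arenarius,(Vulpes_longipes,Saccharomyces_bicolor)))),(Gorilla_montanus,Culex_nanus))),(Anopheles_vulgaris,((Hylobates_longipes,Melursus_bicolor),Hordeum_arenarius))).
From Culex_nanus up to that node: 4 branches. From Melursus_bicolor up to the same node: 4 branches. Total: 4 + 4 = 8.

8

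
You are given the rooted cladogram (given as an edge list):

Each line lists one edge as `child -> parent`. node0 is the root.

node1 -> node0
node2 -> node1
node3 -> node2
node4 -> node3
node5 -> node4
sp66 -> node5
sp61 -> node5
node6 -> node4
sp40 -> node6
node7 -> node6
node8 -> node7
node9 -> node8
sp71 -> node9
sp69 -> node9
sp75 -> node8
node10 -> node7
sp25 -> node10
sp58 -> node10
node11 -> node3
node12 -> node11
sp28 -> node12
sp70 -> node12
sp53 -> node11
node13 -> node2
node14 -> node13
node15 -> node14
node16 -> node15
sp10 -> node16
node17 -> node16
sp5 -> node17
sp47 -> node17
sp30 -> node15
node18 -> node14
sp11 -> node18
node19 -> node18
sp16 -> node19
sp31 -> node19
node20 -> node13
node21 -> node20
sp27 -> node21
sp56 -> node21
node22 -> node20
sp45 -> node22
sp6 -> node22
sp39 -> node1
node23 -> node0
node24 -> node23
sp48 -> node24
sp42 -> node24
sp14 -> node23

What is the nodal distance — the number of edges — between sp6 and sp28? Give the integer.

8

The MRCA of sp6 and sp28 is the node subtending ((((sp66,sp61),(sp40,(((sp71,sp69),sp75),(sp25,sp58)))),((sp28,sp70),sp53)),((((sp10,(sp5,sp47)),sp30),(sp11,(sp16,sp31))),((sp27,sp56),(sp45,sp6)))).
From sp6 up to that node: 4 branches. From sp28 up to the same node: 4 branches. Total: 4 + 4 = 8.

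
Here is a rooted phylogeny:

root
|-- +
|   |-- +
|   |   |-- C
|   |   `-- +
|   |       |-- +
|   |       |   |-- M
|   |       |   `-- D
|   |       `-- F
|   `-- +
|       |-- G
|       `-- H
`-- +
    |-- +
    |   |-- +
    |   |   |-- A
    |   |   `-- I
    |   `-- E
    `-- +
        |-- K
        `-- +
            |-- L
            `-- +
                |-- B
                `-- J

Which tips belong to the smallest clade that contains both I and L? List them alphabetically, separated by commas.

Tracing I: it sits inside (A,I).
Tracing L: it sits inside (L,(B,J)).
The smallest clade enclosing both is (((A,I),E),(K,(L,(B,J)))); the answer is its 7 terminal taxa in alphabetical order.

A, B, E, I, J, K, L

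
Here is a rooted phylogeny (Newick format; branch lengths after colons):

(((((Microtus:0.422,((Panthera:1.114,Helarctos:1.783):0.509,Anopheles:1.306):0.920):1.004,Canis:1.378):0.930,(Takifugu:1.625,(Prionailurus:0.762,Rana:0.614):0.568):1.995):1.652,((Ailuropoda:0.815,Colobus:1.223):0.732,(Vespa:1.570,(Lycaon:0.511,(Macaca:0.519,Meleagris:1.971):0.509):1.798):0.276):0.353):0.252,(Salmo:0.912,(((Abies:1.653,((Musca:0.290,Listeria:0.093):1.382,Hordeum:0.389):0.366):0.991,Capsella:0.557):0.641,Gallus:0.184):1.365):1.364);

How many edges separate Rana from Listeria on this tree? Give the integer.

12

The MRCA of Rana and Listeria is the root of the tree.
From Rana up to that node: 5 branches. From Listeria up to the same node: 7 branches. Total: 5 + 7 = 12.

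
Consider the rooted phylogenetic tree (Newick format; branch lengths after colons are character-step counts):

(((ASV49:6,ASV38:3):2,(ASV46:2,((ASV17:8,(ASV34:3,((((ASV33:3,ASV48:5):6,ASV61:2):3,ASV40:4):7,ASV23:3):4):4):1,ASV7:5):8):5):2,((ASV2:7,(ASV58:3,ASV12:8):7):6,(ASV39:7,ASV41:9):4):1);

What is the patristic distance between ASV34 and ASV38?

26

The path runs ASV34 → … → MRCA → … → ASV38; the MRCA is the node subtending ((ASV49,ASV38),(ASV46,((ASV17,(ASV34,((((ASV33,ASV48),ASV61),ASV40),ASV23))),ASV7))).
Branch lengths along that path: 3 + 4 + 1 + 8 + 5 + 2 + 3 = 26.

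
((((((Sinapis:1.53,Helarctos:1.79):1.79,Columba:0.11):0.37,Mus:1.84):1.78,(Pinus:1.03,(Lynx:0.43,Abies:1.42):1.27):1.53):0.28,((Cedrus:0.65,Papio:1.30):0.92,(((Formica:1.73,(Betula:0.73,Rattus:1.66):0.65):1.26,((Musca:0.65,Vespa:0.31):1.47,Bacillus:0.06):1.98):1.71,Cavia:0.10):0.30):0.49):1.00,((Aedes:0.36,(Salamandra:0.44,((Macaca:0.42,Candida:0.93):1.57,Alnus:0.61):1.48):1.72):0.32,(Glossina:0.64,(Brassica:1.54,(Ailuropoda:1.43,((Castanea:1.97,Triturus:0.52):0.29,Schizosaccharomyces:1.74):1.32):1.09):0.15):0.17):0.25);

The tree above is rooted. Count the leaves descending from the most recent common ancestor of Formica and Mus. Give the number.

16

The MRCA of Formica and Mus is the node subtending (((((Sinapis,Helarctos),Columba),Mus),(Pinus,(Lynx,Abies))),((Cedrus,Papio),(((Formica,(Betula,Rattus)),((Musca,Vespa),Bacillus)),Cavia))).
That clade contains 16 terminal taxa: Abies, Bacillus, Betula, Cavia, Cedrus, Columba, Formica, Helarctos, Lynx, Mus, Musca, Papio, Pinus, Rattus, Sinapis, Vespa.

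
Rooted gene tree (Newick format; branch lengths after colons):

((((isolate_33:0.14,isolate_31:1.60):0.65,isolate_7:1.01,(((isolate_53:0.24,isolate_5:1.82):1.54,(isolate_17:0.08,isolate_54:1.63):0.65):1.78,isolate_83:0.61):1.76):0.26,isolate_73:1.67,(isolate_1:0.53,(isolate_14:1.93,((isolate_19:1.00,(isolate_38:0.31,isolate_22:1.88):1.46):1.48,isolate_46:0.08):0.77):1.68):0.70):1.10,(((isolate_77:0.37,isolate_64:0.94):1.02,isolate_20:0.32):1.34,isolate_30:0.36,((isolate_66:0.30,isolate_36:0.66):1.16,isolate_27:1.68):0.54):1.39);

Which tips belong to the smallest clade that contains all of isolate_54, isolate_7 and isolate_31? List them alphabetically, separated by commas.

Tracing isolate_54: it sits inside (isolate_17,isolate_54).
Tracing isolate_7: it sits inside ((isolate_33,isolate_31),isolate_7,(((isolate_53,isolate_5),(isolate_17,isolate_54)),isolate_83)).
Tracing isolate_31: it sits inside (isolate_33,isolate_31).
The smallest clade enclosing all 3 is ((isolate_33,isolate_31),isolate_7,(((isolate_53,isolate_5),(isolate_17,isolate_54)),isolate_83)); the answer is its 8 terminal taxa in alphabetical order.

isolate_17, isolate_31, isolate_33, isolate_5, isolate_53, isolate_54, isolate_7, isolate_83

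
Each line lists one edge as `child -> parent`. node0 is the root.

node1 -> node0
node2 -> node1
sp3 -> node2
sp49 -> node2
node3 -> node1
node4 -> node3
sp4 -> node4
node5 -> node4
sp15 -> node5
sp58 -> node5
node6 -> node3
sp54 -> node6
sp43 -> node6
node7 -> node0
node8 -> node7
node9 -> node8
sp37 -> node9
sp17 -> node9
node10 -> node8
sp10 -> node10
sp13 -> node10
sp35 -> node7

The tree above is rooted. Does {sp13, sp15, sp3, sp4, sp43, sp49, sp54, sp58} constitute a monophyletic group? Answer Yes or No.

The MRCA of the listed taxa is the root, so the smallest clade containing them is the whole tree.
That clade also contains sp10, sp17, sp35, sp37, which are not in the proposed group, so the group is not monophyletic.

No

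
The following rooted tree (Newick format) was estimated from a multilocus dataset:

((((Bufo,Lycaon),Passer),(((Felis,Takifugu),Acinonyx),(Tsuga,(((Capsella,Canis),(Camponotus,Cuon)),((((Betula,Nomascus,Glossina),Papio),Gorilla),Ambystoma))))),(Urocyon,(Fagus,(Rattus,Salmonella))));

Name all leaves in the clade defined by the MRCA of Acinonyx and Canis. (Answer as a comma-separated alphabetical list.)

Acinonyx, Ambystoma, Betula, Camponotus, Canis, Capsella, Cuon, Felis, Glossina, Gorilla, Nomascus, Papio, Takifugu, Tsuga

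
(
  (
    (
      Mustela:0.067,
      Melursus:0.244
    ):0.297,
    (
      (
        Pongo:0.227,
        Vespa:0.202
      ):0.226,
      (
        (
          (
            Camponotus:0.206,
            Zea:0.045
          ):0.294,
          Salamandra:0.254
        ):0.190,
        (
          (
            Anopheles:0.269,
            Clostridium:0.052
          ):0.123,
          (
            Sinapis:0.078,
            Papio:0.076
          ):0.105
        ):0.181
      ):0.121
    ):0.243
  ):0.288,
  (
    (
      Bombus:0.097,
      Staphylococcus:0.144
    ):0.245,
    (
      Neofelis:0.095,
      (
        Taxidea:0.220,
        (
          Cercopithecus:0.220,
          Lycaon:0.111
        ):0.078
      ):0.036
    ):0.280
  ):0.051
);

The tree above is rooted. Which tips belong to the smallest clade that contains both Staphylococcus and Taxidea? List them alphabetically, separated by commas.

Tracing Staphylococcus: it sits inside (Bombus,Staphylococcus).
Tracing Taxidea: it sits inside (Taxidea,(Cercopithecus,Lycaon)).
The smallest clade enclosing both is ((Bombus,Staphylococcus),(Neofelis,(Taxidea,(Cercopithecus,Lycaon)))); the answer is its 6 terminal taxa in alphabetical order.

Bombus, Cercopithecus, Lycaon, Neofelis, Staphylococcus, Taxidea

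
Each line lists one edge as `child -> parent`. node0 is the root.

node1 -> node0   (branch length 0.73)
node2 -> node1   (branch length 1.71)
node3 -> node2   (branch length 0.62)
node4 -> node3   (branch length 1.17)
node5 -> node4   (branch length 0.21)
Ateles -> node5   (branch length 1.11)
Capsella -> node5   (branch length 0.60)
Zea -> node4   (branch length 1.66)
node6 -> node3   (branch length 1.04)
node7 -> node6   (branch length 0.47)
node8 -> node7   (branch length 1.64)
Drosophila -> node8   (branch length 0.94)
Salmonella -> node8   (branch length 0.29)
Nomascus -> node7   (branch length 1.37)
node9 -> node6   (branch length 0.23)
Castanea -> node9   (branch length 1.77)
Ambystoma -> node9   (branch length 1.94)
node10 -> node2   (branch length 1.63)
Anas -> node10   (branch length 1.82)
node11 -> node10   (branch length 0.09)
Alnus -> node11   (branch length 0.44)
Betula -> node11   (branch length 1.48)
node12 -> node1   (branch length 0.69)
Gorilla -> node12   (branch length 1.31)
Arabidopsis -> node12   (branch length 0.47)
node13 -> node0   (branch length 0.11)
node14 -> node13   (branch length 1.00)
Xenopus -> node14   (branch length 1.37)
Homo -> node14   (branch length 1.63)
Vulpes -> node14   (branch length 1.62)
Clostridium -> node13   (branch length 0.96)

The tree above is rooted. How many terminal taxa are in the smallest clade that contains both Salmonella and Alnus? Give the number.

The MRCA of Salmonella and Alnus is the node subtending ((((Ateles,Capsella),Zea),(((Drosophila,Salmonella),Nomascus),(Castanea,Ambystoma))),(Anas,(Alnus,Betula))).
That clade contains 11 terminal taxa: Alnus, Ambystoma, Anas, Ateles, Betula, Capsella, Castanea, Drosophila, Nomascus, Salmonella, Zea.

11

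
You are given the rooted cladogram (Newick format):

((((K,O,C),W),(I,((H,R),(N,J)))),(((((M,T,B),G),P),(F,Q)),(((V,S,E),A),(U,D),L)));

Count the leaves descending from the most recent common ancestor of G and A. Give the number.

14

The MRCA of G and A is the node subtending (((((M,T,B),G),P),(F,Q)),(((V,S,E),A),(U,D),L)).
That clade contains 14 terminal taxa: A, B, D, E, F, G, L, M, P, Q, S, T, U, V.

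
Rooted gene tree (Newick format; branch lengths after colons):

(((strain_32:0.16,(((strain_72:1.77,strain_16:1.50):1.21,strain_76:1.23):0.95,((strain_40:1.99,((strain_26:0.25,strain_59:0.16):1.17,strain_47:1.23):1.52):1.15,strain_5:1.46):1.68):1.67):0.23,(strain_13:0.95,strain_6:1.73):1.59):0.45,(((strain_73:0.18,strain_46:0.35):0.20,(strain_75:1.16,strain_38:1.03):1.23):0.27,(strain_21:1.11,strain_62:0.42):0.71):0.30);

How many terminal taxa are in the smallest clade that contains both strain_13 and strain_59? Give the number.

The MRCA of strain_13 and strain_59 is the node subtending ((strain_32,(((strain_72,strain_16),strain_76),((strain_40,((strain_26,strain_59),strain_47)),strain_5))),(strain_13,strain_6)).
That clade contains 11 terminal taxa: strain_13, strain_16, strain_26, strain_32, strain_40, strain_47, strain_5, strain_59, strain_6, strain_72, strain_76.

11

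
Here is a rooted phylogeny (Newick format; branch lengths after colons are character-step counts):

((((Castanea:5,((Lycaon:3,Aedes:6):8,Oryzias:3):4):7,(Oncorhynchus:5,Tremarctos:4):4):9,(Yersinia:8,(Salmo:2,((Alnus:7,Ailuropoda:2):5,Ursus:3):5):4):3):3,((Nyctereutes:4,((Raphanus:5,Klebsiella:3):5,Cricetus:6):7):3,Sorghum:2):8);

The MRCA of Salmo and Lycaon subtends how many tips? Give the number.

The MRCA of Salmo and Lycaon is the node subtending (((Castanea,((Lycaon,Aedes),Oryzias)),(Oncorhynchus,Tremarctos)),(Yersinia,(Salmo,((Alnus,Ailuropoda),Ursus)))).
That clade contains 11 terminal taxa: Aedes, Ailuropoda, Alnus, Castanea, Lycaon, Oncorhynchus, Oryzias, Salmo, Tremarctos, Ursus, Yersinia.

11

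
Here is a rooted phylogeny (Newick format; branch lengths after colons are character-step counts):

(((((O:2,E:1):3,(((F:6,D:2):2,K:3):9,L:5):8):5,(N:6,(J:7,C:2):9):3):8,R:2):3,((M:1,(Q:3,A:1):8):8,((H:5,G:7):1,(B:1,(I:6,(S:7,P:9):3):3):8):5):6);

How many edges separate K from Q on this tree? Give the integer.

10

The MRCA of K and Q is the root of the tree.
From K up to that node: 6 branches. From Q up to the same node: 4 branches. Total: 6 + 4 = 10.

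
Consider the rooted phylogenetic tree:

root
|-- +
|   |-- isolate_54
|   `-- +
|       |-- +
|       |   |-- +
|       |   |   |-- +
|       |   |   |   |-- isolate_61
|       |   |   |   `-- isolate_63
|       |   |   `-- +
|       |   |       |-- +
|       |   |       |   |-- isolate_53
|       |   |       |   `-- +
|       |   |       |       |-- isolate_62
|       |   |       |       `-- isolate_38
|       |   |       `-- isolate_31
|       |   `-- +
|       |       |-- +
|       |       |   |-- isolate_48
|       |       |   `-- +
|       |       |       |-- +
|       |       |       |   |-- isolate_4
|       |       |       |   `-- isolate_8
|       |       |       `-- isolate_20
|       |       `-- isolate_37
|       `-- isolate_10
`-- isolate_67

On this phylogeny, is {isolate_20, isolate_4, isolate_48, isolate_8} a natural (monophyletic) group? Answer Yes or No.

Yes

The most recent common ancestor of these taxa subtends (isolate_48,((isolate_4,isolate_8),isolate_20)).
That clade has exactly 4 tips — every listed taxon and nothing else — so the group is monophyletic.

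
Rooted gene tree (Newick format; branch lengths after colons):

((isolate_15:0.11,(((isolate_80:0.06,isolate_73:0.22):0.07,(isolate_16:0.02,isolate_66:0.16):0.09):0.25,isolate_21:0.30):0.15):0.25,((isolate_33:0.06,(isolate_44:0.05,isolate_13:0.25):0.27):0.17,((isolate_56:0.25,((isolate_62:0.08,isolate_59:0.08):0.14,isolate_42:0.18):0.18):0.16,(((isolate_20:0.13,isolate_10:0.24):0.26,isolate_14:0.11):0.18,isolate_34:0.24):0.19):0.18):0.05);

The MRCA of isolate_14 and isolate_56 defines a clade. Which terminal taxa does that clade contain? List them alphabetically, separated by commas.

Tracing isolate_14: it sits inside ((isolate_20,isolate_10),isolate_14).
Tracing isolate_56: it sits inside (isolate_56,((isolate_62,isolate_59),isolate_42)).
The smallest clade enclosing both is ((isolate_56,((isolate_62,isolate_59),isolate_42)),(((isolate_20,isolate_10),isolate_14),isolate_34)); the answer is its 8 terminal taxa in alphabetical order.

isolate_10, isolate_14, isolate_20, isolate_34, isolate_42, isolate_56, isolate_59, isolate_62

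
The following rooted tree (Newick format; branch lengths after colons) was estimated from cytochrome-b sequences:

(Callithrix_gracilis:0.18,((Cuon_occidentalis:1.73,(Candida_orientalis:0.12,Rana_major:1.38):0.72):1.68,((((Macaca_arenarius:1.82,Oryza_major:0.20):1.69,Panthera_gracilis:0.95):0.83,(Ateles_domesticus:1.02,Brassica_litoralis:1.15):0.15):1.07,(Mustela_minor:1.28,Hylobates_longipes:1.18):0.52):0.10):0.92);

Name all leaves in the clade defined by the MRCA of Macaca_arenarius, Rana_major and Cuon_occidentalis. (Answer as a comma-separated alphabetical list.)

Ateles_domesticus, Brassica_litoralis, Candida_orientalis, Cuon_occidentalis, Hylobates_longipes, Macaca_arenarius, Mustela_minor, Oryza_major, Panthera_gracilis, Rana_major

Tracing Macaca_arenarius: it sits inside (Macaca_arenarius,Oryza_major).
Tracing Rana_major: it sits inside (Candida_orientalis,Rana_major).
Tracing Cuon_occidentalis: it sits inside (Cuon_occidentalis,(Candida_orientalis,Rana_major)).
The smallest clade enclosing all 3 is ((Cuon_occidentalis,(Candida_orientalis,Rana_major)),((((Macaca_arenarius,Oryza_major),Panthera_gracilis),(Ateles_domesticus,Brassica_litoralis)),(Mustela_minor,Hylobates_longipes))); the answer is its 10 terminal taxa in alphabetical order.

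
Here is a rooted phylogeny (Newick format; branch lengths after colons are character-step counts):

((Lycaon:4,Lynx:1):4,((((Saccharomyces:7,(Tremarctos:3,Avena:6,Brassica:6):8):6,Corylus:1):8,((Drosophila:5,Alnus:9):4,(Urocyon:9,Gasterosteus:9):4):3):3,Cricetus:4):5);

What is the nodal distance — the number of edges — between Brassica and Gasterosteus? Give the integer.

The MRCA of Brassica and Gasterosteus is the node subtending (((Saccharomyces,(Tremarctos,Avena,Brassica)),Corylus),((Drosophila,Alnus),(Urocyon,Gasterosteus))).
From Brassica up to that node: 4 branches. From Gasterosteus up to the same node: 3 branches. Total: 4 + 3 = 7.

7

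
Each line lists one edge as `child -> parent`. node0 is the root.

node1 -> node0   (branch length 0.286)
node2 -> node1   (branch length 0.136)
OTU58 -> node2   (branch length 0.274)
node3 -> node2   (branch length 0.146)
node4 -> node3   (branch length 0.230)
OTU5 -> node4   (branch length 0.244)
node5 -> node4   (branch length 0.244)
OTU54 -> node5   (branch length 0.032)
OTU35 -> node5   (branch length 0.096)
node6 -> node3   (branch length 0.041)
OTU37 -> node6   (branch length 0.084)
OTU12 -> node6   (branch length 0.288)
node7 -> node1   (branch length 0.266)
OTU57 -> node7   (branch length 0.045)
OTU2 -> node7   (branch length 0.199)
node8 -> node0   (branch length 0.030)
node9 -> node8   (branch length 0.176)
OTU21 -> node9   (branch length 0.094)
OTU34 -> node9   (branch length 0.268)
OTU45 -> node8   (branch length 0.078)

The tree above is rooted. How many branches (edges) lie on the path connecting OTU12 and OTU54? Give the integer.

5

The MRCA of OTU12 and OTU54 is the node subtending ((OTU5,(OTU54,OTU35)),(OTU37,OTU12)).
From OTU12 up to that node: 2 branches. From OTU54 up to the same node: 3 branches. Total: 2 + 3 = 5.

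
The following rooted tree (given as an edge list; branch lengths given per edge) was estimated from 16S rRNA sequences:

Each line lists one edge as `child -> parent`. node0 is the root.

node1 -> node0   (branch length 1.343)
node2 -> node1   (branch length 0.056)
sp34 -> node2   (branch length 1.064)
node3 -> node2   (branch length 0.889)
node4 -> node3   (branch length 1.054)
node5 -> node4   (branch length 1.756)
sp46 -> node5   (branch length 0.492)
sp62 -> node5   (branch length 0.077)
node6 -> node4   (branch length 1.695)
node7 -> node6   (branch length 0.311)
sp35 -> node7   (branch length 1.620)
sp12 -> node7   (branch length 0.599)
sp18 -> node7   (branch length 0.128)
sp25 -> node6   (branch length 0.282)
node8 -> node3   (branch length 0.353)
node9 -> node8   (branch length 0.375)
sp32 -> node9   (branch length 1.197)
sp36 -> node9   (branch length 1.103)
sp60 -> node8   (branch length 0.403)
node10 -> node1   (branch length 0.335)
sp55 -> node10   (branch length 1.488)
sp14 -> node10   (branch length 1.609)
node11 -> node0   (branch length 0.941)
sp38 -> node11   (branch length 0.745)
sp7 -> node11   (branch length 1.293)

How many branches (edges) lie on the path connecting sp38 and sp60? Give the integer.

7

The MRCA of sp38 and sp60 is the root of the tree.
From sp38 up to that node: 2 branches. From sp60 up to the same node: 5 branches. Total: 2 + 5 = 7.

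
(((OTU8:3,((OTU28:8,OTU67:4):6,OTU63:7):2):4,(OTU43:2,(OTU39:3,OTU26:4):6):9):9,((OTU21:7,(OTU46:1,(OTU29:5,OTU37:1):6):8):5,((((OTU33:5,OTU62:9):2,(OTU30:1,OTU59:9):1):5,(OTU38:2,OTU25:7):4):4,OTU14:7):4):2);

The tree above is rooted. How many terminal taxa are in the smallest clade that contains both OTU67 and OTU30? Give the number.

18

The MRCA of OTU67 and OTU30 is the root, so the clade is the entire tree.
That clade contains 18 terminal taxa: OTU14, OTU21, OTU25, OTU26, OTU28, OTU29, OTU30, OTU33, OTU37, OTU38, OTU39, OTU43, OTU46, OTU59, OTU62, OTU63, OTU67, OTU8.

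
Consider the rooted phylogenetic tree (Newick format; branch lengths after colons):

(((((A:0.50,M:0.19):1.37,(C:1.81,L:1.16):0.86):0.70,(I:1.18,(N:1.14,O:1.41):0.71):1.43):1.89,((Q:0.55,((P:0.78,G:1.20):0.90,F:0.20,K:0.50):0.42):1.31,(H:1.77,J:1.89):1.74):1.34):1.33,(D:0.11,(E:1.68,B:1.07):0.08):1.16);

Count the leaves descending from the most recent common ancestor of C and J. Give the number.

The MRCA of C and J is the node subtending ((((A,M),(C,L)),(I,(N,O))),((Q,((P,G),F,K)),(H,J))).
That clade contains 14 terminal taxa: A, C, F, G, H, I, J, K, L, M, N, O, P, Q.

14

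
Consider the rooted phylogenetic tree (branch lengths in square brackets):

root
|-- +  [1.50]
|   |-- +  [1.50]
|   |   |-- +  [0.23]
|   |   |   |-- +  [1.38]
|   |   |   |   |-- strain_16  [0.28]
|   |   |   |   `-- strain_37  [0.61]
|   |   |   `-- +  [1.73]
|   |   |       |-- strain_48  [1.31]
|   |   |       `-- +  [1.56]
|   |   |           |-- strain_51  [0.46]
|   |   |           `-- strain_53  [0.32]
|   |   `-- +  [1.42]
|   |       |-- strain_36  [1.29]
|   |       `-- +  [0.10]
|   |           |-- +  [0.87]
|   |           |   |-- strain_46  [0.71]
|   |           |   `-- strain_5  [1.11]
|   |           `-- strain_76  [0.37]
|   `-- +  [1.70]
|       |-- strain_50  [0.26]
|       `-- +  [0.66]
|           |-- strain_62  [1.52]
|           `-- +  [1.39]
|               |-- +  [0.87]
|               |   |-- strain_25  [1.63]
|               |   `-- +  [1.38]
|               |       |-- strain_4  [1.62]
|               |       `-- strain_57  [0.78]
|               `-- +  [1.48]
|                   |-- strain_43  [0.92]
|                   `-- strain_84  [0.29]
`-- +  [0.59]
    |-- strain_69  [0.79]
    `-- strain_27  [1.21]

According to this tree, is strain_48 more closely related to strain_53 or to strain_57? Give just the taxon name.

strain_53

The MRCA of strain_48 and strain_53 subtends (strain_48,(strain_51,strain_53)) (3 taxa).
The MRCA of strain_48 and strain_57 subtends ((((strain_16,strain_37),(strain_48,(strain_51,strain_53))),(strain_36,((strain_46,strain_5),strain_76))),(strain_50,(strain_62,((strain_25,(strain_4,strain_57)),(strain_43,strain_84))))) (16 taxa).
The first is nested inside the second, so strain_48 shares a more recent common ancestor with strain_53.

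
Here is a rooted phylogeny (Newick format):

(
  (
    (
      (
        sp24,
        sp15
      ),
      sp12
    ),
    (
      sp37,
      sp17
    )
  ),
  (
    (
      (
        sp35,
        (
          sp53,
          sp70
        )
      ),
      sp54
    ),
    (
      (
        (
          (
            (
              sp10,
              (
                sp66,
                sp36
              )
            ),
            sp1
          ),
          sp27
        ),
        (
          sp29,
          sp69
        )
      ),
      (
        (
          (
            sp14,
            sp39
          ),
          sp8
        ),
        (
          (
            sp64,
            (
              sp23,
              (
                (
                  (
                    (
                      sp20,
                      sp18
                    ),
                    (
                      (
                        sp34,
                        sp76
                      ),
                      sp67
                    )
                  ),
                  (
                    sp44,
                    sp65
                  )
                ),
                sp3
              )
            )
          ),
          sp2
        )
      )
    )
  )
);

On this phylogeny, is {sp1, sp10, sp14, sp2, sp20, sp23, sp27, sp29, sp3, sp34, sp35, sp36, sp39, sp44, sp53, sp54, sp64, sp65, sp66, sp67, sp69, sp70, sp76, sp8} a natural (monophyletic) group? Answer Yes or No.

The MRCA of the listed taxa subtends (((sp35,(sp53,sp70)),sp54),(((((sp10,(sp66,sp36)),sp1),sp27),(sp29,sp69)),(((sp14,sp39),sp8),((sp64,(sp23,((((sp20,sp18),((sp34,sp76),sp67)),(sp44,sp65)),sp3))),sp2)))).
That clade also contains sp18, which is not in the proposed group, so the group is not monophyletic.

No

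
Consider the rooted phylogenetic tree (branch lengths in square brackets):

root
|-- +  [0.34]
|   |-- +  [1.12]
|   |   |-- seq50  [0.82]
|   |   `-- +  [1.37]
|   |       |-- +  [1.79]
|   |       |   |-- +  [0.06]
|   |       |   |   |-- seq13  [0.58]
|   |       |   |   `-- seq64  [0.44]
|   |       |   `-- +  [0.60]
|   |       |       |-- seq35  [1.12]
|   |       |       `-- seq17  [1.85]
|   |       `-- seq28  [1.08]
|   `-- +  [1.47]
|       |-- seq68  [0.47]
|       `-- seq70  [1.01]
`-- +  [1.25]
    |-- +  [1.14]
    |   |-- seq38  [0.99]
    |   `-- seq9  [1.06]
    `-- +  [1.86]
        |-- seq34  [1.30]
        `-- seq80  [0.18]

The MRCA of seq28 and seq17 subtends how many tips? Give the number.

5

The MRCA of seq28 and seq17 is the node subtending (((seq13,seq64),(seq35,seq17)),seq28).
That clade contains 5 terminal taxa: seq13, seq17, seq28, seq35, seq64.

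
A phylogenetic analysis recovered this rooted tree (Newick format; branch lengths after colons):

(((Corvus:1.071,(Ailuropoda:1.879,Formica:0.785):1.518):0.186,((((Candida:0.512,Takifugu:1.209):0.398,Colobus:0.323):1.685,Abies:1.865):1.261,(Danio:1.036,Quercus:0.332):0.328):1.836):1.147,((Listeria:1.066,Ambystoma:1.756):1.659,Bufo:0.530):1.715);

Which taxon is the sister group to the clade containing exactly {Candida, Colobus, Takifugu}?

Abies

The clade containing exactly {Candida, Colobus, Takifugu} attaches to the tree at the node subtending (((Candida,Takifugu),Colobus),Abies).
The other lineage descending from that same node — the sister group — is the single tip Abies.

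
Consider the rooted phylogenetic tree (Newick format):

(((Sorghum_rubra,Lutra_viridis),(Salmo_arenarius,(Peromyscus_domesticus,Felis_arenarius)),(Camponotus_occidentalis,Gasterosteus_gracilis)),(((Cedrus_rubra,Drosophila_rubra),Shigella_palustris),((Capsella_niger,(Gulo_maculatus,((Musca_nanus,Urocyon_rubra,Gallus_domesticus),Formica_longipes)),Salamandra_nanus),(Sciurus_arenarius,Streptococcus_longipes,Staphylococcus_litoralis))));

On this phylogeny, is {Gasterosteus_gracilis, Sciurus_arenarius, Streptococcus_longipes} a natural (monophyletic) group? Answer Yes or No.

No

The MRCA of the listed taxa is the root, so the smallest clade containing them is the whole tree.
That clade also contains Camponotus_occidentalis, Capsella_niger, Cedrus_rubra, Drosophila_rubra, Felis_arenarius, Formica_longipes, Gallus_domesticus, Gulo_maculatus, Lutra_viridis, Musca_nanus, Peromyscus_domesticus, Salamandra_nanus, Salmo_arenarius, Shigella_palustris, Sorghum_rubra, Staphylococcus_litoralis, Urocyon_rubra, which are not in the proposed group, so the group is not monophyletic.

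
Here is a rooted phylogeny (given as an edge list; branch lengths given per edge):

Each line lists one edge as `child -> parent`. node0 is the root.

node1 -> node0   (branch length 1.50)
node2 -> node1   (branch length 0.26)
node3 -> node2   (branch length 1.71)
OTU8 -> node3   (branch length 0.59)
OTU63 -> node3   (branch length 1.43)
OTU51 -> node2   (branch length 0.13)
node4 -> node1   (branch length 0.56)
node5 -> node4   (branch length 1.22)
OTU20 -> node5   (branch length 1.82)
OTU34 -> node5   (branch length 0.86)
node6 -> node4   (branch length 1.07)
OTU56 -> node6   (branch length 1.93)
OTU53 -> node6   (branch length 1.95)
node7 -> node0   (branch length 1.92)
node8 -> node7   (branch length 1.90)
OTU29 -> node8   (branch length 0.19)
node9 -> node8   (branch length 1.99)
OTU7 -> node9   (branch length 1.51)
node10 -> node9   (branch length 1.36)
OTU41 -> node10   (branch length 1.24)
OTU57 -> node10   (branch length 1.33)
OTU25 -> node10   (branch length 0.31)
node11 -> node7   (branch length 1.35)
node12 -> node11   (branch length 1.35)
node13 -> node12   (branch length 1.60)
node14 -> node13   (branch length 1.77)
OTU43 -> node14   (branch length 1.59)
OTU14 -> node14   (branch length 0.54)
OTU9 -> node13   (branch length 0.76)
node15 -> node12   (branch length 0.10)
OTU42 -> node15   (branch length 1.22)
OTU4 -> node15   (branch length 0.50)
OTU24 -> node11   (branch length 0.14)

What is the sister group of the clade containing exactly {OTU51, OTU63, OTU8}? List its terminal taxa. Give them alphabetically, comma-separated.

The clade containing exactly {OTU51, OTU63, OTU8} attaches to the tree at the node subtending (((OTU8,OTU63),OTU51),((OTU20,OTU34),(OTU56,OTU53))).
The other lineage descending from that same node — the sister group — is ((OTU20,OTU34),(OTU56,OTU53)); its 4 tips in alphabetical order are the answer.

OTU20, OTU34, OTU53, OTU56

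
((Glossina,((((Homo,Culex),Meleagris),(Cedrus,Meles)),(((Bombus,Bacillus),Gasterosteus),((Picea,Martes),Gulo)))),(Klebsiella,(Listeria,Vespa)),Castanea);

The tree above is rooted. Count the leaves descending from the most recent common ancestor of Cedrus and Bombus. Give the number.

11

The MRCA of Cedrus and Bombus is the node subtending ((((Homo,Culex),Meleagris),(Cedrus,Meles)),(((Bombus,Bacillus),Gasterosteus),((Picea,Martes),Gulo))).
That clade contains 11 terminal taxa: Bacillus, Bombus, Cedrus, Culex, Gasterosteus, Gulo, Homo, Martes, Meleagris, Meles, Picea.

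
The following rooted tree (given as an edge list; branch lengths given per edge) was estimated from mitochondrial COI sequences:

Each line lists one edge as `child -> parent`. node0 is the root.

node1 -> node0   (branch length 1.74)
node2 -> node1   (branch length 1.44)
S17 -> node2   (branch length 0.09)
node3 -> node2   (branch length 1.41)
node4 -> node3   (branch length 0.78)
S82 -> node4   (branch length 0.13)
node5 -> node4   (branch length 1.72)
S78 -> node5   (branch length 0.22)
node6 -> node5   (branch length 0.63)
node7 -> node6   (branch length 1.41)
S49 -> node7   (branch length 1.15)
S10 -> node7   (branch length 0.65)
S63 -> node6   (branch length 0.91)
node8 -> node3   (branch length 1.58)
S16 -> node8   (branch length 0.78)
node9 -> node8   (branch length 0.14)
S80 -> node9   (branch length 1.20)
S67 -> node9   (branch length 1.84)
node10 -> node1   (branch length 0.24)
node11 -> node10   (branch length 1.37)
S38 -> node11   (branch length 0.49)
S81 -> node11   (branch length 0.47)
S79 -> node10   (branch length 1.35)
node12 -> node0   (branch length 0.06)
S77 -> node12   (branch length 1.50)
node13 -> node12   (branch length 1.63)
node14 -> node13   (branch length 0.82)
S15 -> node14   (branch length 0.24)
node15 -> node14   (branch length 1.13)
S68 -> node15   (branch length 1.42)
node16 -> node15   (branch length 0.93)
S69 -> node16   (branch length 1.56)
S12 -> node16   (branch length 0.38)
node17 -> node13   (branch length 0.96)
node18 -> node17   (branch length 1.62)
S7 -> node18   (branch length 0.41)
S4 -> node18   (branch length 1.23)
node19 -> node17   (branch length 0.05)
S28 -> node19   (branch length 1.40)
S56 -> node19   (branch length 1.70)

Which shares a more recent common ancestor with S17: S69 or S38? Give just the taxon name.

The MRCA of S17 and S38 subtends ((S17,((S82,(S78,((S49,S10),S63))),(S16,(S80,S67)))),((S38,S81),S79)) (12 taxa).
The MRCA of S17 and S69 is the root, subtending the entire tree (21 taxa).
The first is nested inside the second, so S17 shares a more recent common ancestor with S38.

S38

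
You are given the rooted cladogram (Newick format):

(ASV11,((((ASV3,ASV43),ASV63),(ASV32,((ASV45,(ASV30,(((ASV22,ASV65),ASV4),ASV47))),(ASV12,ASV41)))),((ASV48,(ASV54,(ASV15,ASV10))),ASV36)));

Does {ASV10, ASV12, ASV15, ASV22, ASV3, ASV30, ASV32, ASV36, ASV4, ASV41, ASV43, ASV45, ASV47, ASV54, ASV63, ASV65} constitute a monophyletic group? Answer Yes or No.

No

The MRCA of the listed taxa subtends ((((ASV3,ASV43),ASV63),(ASV32,((ASV45,(ASV30,(((ASV22,ASV65),ASV4),ASV47))),(ASV12,ASV41)))),((ASV48,(ASV54,(ASV15,ASV10))),ASV36)).
That clade also contains ASV48, which is not in the proposed group, so the group is not monophyletic.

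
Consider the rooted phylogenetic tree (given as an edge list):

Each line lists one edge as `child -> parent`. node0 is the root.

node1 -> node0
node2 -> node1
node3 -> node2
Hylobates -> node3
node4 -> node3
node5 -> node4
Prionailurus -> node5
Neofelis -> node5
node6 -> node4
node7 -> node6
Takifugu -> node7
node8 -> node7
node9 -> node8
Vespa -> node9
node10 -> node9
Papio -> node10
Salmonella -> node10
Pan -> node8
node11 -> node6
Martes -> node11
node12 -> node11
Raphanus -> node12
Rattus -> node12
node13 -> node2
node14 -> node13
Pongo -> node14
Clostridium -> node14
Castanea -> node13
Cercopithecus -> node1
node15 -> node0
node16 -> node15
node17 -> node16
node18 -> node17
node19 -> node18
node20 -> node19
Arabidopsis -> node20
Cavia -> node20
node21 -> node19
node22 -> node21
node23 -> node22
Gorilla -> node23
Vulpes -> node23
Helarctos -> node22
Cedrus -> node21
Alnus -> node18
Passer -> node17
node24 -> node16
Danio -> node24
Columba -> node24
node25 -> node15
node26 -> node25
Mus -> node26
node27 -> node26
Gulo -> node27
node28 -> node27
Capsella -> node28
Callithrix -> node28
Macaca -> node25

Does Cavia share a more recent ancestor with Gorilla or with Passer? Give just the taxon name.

Gorilla

The MRCA of Cavia and Gorilla subtends ((Arabidopsis,Cavia),(((Gorilla,Vulpes),Helarctos),Cedrus)) (6 taxa).
The MRCA of Cavia and Passer subtends ((((Arabidopsis,Cavia),(((Gorilla,Vulpes),Helarctos),Cedrus)),Alnus),Passer) (8 taxa).
The first is nested inside the second, so Cavia shares a more recent common ancestor with Gorilla.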